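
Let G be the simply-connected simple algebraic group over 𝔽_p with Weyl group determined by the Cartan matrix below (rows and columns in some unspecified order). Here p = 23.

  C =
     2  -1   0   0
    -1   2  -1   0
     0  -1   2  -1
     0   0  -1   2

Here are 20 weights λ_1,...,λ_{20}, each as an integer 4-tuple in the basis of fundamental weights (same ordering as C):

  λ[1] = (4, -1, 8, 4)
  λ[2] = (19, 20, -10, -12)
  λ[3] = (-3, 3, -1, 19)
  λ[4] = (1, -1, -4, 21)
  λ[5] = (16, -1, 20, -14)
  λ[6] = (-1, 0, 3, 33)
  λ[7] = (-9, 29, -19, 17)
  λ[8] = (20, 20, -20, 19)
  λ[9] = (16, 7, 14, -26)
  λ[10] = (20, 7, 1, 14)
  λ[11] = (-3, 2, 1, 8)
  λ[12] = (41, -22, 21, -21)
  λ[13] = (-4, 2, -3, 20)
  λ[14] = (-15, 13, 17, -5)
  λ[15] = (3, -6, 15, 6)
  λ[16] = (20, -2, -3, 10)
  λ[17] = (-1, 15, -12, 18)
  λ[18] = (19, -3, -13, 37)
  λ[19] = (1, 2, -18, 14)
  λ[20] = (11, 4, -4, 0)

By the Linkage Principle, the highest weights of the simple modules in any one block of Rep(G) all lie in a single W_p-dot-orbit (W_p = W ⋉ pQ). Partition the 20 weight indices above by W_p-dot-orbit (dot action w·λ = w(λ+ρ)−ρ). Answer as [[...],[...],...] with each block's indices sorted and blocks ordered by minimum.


A_4 Cartan matrix, 4 simple roots permuted; ρ=(1,1,1,1).

Alcove-folded reps (p=23, 20 weights, presented ϖ-order):

  [1] (5, 0, 9, 5);  [2] (2, 1, 2, 9);  [3] (1, 2, 0, 19);  [4] (1, 2, 0, 19);  [5] (2, 0, 6, 2);  [6] (1, 4, 11, 7);  [7] (1, 4, 11, 7);  [8] (1, 2, 0, 19);  [9] (2, 0, 6, 2);  [10] (2, 0, 6, 2);  [11] (2, 1, 2, 9);  [12] (1, 2, 0, 19);  [13] (1, 2, 0, 19);  [14] (5, 0, 9, 5);  [15] (1, 4, 11, 7);  [16] (12, 2, 1, 2);  [17] (1, 4, 11, 7);  [18] (12, 2, 1, 2);  [19] (12, 2, 1, 2);  [20] (12, 2, 1, 2)

Partition of {1..20} into 6 W_23-dot-orbits:

[[1, 14], [2, 11], [3, 4, 8, 12, 13], [5, 9, 10], [6, 7, 15, 17], [16, 18, 19, 20]]


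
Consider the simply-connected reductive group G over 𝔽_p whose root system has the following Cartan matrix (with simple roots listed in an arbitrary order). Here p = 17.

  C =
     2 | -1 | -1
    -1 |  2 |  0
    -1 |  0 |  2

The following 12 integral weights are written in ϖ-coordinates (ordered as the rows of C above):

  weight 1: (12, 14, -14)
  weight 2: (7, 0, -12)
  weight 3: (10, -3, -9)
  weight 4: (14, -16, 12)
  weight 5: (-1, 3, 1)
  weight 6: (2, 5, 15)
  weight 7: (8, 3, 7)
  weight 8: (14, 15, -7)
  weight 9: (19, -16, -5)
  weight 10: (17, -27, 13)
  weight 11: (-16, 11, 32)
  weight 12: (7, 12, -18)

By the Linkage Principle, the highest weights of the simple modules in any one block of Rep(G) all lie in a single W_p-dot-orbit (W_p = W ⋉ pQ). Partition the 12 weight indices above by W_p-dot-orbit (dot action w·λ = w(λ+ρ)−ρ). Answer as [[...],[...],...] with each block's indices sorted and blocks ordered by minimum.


Type A_3, rank 3, |W|=24; reorder rows/cols to standard.

λ_j+ρ reflected into Ā_17 (⟨·,θ^∨⟩≤17); 3-tuples as given:

  1: (0, 4, 2);  2: (1, 2, 8);  3: (1, 2, 8);  4: (0, 4, 2);  5: (0, 4, 2);  6: (1, 2, 8);  7: (9, 0, 4);  8: (1, 2, 8);  9: (1, 12, 1);  10: (1, 2, 8);  11: (1, 12, 1);  12: (9, 0, 4)

The 12 indices split into 4 linkage classes (same alcove rep ⇔ same W_17-dot-orbit):

[[1, 4, 5], [2, 3, 6, 8, 10], [7, 12], [9, 11]]


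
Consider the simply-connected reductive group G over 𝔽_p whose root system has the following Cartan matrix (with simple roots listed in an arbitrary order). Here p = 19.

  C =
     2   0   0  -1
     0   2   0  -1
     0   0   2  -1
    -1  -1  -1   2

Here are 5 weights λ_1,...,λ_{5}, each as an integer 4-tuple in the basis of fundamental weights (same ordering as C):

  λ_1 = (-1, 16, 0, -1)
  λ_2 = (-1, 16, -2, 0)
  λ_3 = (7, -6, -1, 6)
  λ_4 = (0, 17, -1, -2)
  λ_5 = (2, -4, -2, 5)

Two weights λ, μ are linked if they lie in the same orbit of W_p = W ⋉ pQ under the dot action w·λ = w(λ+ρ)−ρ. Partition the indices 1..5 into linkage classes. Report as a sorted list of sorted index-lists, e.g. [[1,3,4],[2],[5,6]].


Dynkin diagram of C (from the 6 off-diagonal −1 entries): D_4.

W_19-reps of the 5 weights in Ā_19 (same 4-coord order as C):

  λ_1+ρ ↦ (0, 17, 1, 0) · λ_2+ρ ↦ (0, 17, 1, 0) · λ_3+ρ ↦ (8, 5, 0, 2) · λ_4+ρ ↦ (0, 17, 1, 0) · λ_5+ρ ↦ (3, 3, 1, 2)

3 distinct reps among the 5 weights ⇒ 3 W_19-linkage classes:

[[1, 2, 4], [3], [5]]


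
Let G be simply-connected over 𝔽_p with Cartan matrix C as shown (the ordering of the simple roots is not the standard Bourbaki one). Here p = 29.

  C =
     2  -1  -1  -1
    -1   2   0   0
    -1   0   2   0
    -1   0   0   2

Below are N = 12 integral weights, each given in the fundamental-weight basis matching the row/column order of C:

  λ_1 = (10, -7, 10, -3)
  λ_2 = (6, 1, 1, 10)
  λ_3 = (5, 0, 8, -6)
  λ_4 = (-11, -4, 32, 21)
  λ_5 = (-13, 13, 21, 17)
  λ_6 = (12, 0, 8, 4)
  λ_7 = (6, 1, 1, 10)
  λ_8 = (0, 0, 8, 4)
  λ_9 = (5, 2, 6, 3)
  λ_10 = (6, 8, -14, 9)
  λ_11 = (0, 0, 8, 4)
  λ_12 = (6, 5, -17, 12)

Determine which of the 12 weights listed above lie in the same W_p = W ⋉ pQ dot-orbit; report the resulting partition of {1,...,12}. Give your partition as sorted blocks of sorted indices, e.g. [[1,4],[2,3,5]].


C ↔ D_4 under row/col permutation; |W(D_4)| = 192.

Folding the 12 weights λ_j+ρ into Ā_29 (reps in the given 4-coord order):

  λ_1+ρ ↦ (3, 6, 11, 2) · λ_2+ρ ↦ (7, 2, 2, 11) · λ_3+ρ ↦ (1, 1, 9, 5) · λ_4+ρ ↦ (6, 3, 7, 4) · λ_5+ρ ↦ (1, 1, 9, 5) · λ_6+ρ ↦ (1, 1, 9, 5) · λ_7+ρ ↦ (7, 2, 2, 11) · λ_8+ρ ↦ (1, 1, 9, 5) · λ_9+ρ ↦ (6, 3, 7, 4) · λ_10+ρ ↦ (6, 3, 7, 4) · λ_11+ρ ↦ (1, 1, 9, 5) · λ_12+ρ ↦ (6, 3, 7, 4)

4 distinct reps among the 12 weights ⇒ 4 W_29-linkage classes:

[[1], [2, 7], [3, 5, 6, 8, 11], [4, 9, 10, 12]]


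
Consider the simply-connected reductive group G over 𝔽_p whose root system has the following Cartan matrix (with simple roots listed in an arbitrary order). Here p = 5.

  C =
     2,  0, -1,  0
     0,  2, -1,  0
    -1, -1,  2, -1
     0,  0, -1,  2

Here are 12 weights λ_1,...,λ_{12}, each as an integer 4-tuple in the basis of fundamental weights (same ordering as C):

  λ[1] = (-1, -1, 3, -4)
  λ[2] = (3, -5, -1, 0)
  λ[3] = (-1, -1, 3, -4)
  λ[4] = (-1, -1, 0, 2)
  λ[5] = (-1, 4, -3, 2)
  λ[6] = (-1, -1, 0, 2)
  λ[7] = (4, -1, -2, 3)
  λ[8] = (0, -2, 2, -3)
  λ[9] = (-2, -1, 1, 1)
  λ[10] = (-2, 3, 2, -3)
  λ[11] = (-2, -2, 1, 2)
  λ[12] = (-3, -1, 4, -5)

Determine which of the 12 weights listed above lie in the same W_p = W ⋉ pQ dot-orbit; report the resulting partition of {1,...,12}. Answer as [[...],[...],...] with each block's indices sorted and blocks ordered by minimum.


Type D_4, rank 4, |W|=192; reorder rows/cols to standard.

λ_j+ρ reflected into Ā_5 (⟨·,θ^∨⟩≤5); 4-tuples as given:

    1: (0, 0, 1, 3)
    2: (0, 0, 1, 3)
    3: (0, 0, 1, 3)
    4: (0, 0, 1, 3)
    5: (1, 2, 1, 0)
    6: (0, 0, 1, 3)
    7: (1, 2, 1, 0)
    8: (1, 1, 0, 2)
    9: (1, 0, 1, 2)
    10: (1, 2, 1, 0)
    11: (1, 1, 0, 3)
    12: (1, 1, 0, 3)

These 12 weights hit 5 W_5-dot-orbits; sizes (5, 3, 1, 1, 2):

[[1, 2, 3, 4, 6], [5, 7, 10], [8], [9], [11, 12]]


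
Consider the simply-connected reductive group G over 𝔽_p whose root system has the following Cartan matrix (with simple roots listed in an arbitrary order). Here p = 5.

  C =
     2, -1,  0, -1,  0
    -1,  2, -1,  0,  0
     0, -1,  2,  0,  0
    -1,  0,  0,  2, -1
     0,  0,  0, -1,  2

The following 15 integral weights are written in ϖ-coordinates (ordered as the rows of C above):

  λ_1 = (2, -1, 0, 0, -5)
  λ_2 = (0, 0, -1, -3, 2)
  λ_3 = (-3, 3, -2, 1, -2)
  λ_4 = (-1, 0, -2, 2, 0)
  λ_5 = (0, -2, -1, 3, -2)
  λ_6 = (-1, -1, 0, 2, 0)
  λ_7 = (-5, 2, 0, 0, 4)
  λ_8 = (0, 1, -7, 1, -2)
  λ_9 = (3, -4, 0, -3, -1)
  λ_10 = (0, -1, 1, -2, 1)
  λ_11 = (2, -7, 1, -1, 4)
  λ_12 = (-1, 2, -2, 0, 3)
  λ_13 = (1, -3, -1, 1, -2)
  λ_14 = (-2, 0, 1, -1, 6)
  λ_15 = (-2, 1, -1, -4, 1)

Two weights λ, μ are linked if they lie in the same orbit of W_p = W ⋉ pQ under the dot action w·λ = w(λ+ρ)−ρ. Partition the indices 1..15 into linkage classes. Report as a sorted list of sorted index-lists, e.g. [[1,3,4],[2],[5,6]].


A_5 Cartan matrix, 5 simple roots permuted; ρ=(1,1,1,1,1).

Alcove-folded reps (p=5, 15 weights, presented ϖ-order):

    1: (0, 0, 1, 3, 1)
    2: (1, 0, 0, 1, 1)
    3: (1, 1, 1, 1, 0)
    4: (0, 0, 1, 3, 1)
    5: (0, 0, 1, 3, 1)
    6: (0, 0, 1, 3, 1)
    7: (0, 0, 1, 3, 1)
    8: (1, 1, 1, 1, 0)
    9: (0, 0, 2, 1, 1)
    10: (0, 0, 2, 1, 1)
    11: (1, 0, 0, 1, 1)
    12: (0, 0, 2, 1, 1)
    13: (0, 0, 2, 1, 1)
    14: (1, 0, 0, 1, 1)
    15: (0, 0, 2, 1, 1)

Partition of {1..15} into 4 W_5-dot-orbits:

[[1, 4, 5, 6, 7], [2, 11, 14], [3, 8], [9, 10, 12, 13, 15]]


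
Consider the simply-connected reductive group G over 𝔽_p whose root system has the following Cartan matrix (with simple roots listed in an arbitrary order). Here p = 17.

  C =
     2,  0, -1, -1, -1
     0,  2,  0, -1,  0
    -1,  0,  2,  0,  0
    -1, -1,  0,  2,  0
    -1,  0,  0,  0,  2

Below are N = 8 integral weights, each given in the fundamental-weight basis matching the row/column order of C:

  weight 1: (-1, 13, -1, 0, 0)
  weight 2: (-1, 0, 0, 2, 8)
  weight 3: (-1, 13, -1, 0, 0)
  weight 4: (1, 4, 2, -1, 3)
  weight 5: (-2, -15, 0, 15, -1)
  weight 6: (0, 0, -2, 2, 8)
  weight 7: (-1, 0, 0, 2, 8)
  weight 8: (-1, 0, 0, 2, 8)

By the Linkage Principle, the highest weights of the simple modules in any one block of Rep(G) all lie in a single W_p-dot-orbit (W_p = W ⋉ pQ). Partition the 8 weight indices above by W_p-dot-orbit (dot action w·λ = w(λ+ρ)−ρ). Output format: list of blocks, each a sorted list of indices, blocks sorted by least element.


Root system D_5: the 5×5 matrix C matches after relabeling.

Folding the 8 weights λ_j+ρ into Ā_17 (reps in the given 5-coord order):

  λ_1+ρ ↦ (0, 14, 0, 1, 1) · λ_2+ρ ↦ (0, 1, 1, 3, 9) · λ_3+ρ ↦ (0, 14, 0, 1, 1) · λ_4+ρ ↦ (2, 5, 3, 0, 4) · λ_5+ρ ↦ (0, 14, 0, 1, 1) · λ_6+ρ ↦ (0, 1, 1, 3, 9) · λ_7+ρ ↦ (0, 1, 1, 3, 9) · λ_8+ρ ↦ (0, 1, 1, 3, 9)

Grouping the 8 weights by Ā_17-representative: 3 linkage classes.

[[1, 3, 5], [2, 6, 7, 8], [4]]


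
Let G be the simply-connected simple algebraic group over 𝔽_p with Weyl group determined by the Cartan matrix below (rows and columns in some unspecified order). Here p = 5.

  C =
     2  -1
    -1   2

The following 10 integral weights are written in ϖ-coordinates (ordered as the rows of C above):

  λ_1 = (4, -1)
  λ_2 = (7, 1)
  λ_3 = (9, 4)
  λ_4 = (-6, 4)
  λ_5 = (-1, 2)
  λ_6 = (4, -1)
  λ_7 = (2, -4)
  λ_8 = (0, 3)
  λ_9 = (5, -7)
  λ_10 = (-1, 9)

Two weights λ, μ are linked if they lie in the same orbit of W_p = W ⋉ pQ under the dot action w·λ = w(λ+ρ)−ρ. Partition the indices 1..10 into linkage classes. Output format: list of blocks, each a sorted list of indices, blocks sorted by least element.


Dynkin diagram of C (from the 2 off-diagonal −1 entries): A_2.

Ā_5 reps of the 10 weights (A_2, coords as presented):

  1: (5, 0)
  2: (0, 3)
  3: (5, 0)
  4: (5, 0)
  5: (0, 3)
  6: (5, 0)
  7: (0, 3)
  8: (1, 4)
  9: (1, 4)
  10: (5, 0)

Linkage partition of the 10 weights (3 classes, p=5):

[[1, 3, 4, 6, 10], [2, 5, 7], [8, 9]]


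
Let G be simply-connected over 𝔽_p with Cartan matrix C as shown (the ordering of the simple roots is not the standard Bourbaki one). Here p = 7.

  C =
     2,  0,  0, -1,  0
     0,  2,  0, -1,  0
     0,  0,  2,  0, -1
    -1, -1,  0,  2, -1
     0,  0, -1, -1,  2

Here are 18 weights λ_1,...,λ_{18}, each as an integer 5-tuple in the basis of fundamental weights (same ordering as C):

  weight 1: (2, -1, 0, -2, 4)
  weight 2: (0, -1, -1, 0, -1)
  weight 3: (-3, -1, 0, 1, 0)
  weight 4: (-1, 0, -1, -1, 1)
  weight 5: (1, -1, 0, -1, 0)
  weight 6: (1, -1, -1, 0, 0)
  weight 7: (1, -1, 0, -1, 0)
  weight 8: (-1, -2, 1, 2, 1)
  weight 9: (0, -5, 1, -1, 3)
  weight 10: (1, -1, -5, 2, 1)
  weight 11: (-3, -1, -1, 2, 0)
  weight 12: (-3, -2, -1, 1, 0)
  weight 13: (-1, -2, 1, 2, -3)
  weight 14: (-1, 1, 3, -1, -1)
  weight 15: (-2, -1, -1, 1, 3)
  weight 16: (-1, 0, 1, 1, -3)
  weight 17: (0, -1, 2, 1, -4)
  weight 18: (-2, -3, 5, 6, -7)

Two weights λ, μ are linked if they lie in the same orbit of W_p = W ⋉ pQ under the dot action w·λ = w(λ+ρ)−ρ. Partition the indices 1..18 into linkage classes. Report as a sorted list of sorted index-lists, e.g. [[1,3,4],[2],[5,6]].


C ↔ D_5 under row/col permutation; |W(D_5)| = 1920.

Alcove-folded reps (p=7, 18 weights, presented ϖ-order):

  λ_1 → (1, 0, 0, 1, 0)
  λ_2 → (1, 0, 0, 1, 0)
  λ_3 → (2, 0, 1, 0, 1)
  λ_4 → (0, 1, 0, 0, 2)
  λ_5 → (2, 0, 1, 0, 1)
  λ_6 → (2, 0, 0, 1, 1)
  λ_7 → (2, 0, 1, 0, 1)
  λ_8 → (0, 1, 0, 0, 2)
  λ_9 → (3, 0, 2, 1, 0)
  λ_10 → (2, 0, 1, 0, 1)
  λ_11 → (2, 0, 0, 1, 1)
  λ_12 → (1, 0, 0, 1, 0)
  λ_13 → (0, 1, 0, 0, 2)
  λ_14 → (0, 2, 4, 0, 0)
  λ_15 → (1, 0, 0, 1, 0)
  λ_16 → (0, 1, 0, 0, 2)
  λ_17 → (0, 1, 0, 0, 2)
  λ_18 → (1, 0, 0, 1, 0)

Partition of {1..18} into 6 W_7-dot-orbits:

[[1, 2, 12, 15, 18], [3, 5, 7, 10], [4, 8, 13, 16, 17], [6, 11], [9], [14]]


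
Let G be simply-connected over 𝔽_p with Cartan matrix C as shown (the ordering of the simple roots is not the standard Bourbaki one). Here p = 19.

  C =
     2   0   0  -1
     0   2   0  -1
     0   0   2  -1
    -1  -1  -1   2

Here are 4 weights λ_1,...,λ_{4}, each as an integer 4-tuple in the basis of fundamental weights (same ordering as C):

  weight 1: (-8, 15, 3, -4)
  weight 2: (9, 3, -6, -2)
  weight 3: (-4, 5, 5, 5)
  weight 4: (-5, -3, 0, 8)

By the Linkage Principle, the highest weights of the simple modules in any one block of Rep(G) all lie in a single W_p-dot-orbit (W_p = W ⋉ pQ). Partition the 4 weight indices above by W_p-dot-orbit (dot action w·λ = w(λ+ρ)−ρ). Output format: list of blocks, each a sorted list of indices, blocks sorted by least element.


Dynkin diagram of C (from the 6 off-diagonal −1 entries): D_4.

λ_j+ρ reflected into Ā_19 (⟨·,θ^∨⟩≤19); 4-tuples as given:

  1: (3, 6, 6, 1);  2: (4, 2, 1, 3);  3: (3, 6, 6, 1);  4: (4, 2, 1, 3)

Linkage partition of the 4 weights (2 classes, p=19):

[[1, 3], [2, 4]]


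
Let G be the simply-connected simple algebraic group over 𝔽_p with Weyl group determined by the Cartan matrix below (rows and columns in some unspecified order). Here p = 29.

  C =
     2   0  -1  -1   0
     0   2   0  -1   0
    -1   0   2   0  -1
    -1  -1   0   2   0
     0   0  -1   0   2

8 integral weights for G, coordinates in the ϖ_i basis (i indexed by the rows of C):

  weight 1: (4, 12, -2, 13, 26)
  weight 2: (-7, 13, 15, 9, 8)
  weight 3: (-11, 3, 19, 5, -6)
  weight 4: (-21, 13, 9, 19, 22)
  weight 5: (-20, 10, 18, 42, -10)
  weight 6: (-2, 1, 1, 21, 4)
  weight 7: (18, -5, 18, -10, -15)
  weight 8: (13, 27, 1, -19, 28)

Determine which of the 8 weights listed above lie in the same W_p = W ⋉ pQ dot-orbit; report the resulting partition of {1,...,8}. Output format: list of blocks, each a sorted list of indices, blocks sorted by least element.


Root system A_5: the 5×5 matrix C matches after relabeling.

Ā_29 reps of the 8 weights (A_5, coords as presented):

  1: (0, 14, 2, 2, 1) · 2: (6, 0, 5, 4, 5) · 3: (6, 0, 5, 4, 5) · 4: (6, 0, 5, 4, 5) · 5: (6, 0, 5, 4, 5) · 6: (1, 1, 1, 21, 4) · 7: (6, 0, 5, 4, 5) · 8: (0, 14, 2, 2, 1)

Partition of {1..8} into 3 W_29-dot-orbits:

[[1, 8], [2, 3, 4, 5, 7], [6]]


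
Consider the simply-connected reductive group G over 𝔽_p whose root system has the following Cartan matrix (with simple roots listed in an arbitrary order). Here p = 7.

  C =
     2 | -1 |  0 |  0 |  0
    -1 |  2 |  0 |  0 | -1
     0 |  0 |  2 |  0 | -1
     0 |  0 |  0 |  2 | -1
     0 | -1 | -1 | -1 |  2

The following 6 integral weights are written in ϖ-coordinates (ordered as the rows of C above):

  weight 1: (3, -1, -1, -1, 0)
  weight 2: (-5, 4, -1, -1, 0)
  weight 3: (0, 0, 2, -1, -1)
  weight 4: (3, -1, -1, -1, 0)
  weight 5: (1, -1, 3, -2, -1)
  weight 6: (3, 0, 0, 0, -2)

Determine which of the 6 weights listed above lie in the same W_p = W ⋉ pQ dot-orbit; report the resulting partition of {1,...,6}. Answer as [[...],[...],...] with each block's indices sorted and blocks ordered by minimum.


D_5 Cartan matrix, 5 simple roots permuted; ρ=(1,1,1,1,1).

λ_j+ρ reflected into Ā_7 (⟨·,θ^∨⟩≤7); 5-tuples as given:

  [1] (4, 0, 0, 0, 1)
  [2] (4, 0, 0, 0, 1)
  [3] (1, 1, 3, 0, 0)
  [4] (4, 0, 0, 0, 1)
  [5] (1, 1, 3, 0, 0)
  [6] (4, 0, 0, 0, 1)

The 6 indices split into 2 linkage classes (same alcove rep ⇔ same W_7-dot-orbit):

[[1, 2, 4, 6], [3, 5]]


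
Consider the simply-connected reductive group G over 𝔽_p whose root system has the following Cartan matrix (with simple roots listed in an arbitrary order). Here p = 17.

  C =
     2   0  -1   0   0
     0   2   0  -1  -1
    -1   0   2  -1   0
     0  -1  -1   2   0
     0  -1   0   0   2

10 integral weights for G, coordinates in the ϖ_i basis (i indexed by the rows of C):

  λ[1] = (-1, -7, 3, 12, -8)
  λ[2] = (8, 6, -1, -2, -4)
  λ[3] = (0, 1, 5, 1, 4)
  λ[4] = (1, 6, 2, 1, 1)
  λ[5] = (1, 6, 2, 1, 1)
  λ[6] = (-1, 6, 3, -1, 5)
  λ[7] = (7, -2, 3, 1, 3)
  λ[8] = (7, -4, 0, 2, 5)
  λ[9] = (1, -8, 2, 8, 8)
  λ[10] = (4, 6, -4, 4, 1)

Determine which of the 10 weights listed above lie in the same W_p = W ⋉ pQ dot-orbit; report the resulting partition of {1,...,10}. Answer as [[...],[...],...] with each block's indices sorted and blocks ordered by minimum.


Type A_5, rank 5, |W|=720; reorder rows/cols to standard.

W_17-reps of the 10 weights in Ā_17 (same 5-coord order as C):

  [1] (0, 7, 4, 0, 6);  [2] (8, 3, 1, 0, 3);  [3] (1, 2, 6, 2, 5);  [4] (2, 7, 3, 2, 2);  [5] (2, 7, 3, 2, 2);  [6] (0, 7, 4, 0, 6);  [7] (8, 1, 4, 1, 3);  [8] (8, 3, 1, 0, 3);  [9] (2, 7, 3, 2, 2);  [10] (2, 7, 3, 2, 2)

5 distinct reps among the 10 weights ⇒ 5 W_17-linkage classes:

[[1, 6], [2, 8], [3], [4, 5, 9, 10], [7]]


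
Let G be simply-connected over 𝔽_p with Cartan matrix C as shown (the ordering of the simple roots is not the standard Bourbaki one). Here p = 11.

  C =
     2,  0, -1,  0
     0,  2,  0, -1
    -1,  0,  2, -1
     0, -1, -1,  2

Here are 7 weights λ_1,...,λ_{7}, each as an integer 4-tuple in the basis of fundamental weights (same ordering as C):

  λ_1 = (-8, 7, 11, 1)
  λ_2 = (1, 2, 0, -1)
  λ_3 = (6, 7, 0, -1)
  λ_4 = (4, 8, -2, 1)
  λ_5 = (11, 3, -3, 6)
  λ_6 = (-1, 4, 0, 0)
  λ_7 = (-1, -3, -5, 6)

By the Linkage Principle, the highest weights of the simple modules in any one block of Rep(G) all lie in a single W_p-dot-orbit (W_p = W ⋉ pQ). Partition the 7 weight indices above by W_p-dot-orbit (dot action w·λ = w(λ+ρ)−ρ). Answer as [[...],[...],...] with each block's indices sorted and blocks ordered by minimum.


Dynkin diagram of C (from the 6 off-diagonal −1 entries): A_4.

Folding the 7 weights λ_j+ρ into Ā_11 (reps in the given 4-coord order):

  1: (4, 2, 0, 1)
  2: (2, 3, 1, 0)
  3: (2, 3, 1, 0)
  4: (0, 5, 1, 1)
  5: (0, 5, 1, 1)
  6: (0, 5, 1, 1)
  7: (4, 2, 0, 1)

Linkage partition of the 7 weights (3 classes, p=11):

[[1, 7], [2, 3], [4, 5, 6]]


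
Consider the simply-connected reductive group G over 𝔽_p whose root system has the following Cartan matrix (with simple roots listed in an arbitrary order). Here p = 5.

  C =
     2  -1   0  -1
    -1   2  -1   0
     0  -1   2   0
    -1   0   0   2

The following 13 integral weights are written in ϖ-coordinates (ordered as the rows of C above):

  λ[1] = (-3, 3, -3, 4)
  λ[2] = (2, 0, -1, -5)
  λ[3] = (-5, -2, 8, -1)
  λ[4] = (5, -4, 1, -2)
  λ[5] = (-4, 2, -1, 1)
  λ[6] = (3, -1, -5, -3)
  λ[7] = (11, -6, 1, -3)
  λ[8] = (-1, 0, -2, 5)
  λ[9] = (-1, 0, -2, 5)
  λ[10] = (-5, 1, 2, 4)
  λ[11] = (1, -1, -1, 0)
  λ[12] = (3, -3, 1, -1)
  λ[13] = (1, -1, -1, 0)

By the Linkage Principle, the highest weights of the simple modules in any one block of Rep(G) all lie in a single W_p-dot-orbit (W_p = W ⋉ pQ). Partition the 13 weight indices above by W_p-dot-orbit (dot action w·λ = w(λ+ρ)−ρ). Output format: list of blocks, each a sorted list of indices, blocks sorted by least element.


Root system A_4: the 4×4 matrix C matches after relabeling.

Folding the 13 weights λ_j+ρ into Ā_5 (reps in the given 4-coord order):

  1: (2, 0, 0, 1)
  2: (1, 0, 0, 3)
  3: (1, 0, 0, 3)
  4: (2, 2, 0, 0)
  5: (2, 0, 0, 1)
  6: (2, 2, 0, 0)
  7: (2, 0, 0, 1)
  8: (1, 0, 0, 3)
  9: (1, 0, 0, 3)
  10: (2, 2, 0, 0)
  11: (2, 0, 0, 1)
  12: (2, 2, 0, 0)
  13: (2, 0, 0, 1)

3 distinct reps among the 13 weights ⇒ 3 W_5-linkage classes:

[[1, 5, 7, 11, 13], [2, 3, 8, 9], [4, 6, 10, 12]]


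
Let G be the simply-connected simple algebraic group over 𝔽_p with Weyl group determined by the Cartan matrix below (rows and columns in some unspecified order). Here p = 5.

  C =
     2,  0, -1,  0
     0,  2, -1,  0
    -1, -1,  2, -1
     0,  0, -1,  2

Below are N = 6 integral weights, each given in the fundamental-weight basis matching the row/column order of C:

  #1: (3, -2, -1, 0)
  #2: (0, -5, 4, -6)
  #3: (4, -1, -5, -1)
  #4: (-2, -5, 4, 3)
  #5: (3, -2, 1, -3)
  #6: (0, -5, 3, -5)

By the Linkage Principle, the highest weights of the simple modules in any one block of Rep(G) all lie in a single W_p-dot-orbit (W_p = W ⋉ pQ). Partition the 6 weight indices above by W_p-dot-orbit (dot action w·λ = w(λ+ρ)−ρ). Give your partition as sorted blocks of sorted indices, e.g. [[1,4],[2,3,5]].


D_4 Cartan matrix, 4 simple roots permuted; ρ=(1,1,1,1).

Alcove-folded reps (p=5, 6 weights, presented ϖ-order):

  λ_1+ρ ↦ (3, 0, 1, 0) · λ_2+ρ ↦ (3, 0, 0, 1) · λ_3+ρ ↦ (3, 0, 1, 0) · λ_4+ρ ↦ (3, 0, 1, 0) · λ_5+ρ ↦ (3, 0, 0, 1) · λ_6+ρ ↦ (3, 0, 1, 0)

Linkage partition of the 6 weights (2 classes, p=5):

[[1, 3, 4, 6], [2, 5]]


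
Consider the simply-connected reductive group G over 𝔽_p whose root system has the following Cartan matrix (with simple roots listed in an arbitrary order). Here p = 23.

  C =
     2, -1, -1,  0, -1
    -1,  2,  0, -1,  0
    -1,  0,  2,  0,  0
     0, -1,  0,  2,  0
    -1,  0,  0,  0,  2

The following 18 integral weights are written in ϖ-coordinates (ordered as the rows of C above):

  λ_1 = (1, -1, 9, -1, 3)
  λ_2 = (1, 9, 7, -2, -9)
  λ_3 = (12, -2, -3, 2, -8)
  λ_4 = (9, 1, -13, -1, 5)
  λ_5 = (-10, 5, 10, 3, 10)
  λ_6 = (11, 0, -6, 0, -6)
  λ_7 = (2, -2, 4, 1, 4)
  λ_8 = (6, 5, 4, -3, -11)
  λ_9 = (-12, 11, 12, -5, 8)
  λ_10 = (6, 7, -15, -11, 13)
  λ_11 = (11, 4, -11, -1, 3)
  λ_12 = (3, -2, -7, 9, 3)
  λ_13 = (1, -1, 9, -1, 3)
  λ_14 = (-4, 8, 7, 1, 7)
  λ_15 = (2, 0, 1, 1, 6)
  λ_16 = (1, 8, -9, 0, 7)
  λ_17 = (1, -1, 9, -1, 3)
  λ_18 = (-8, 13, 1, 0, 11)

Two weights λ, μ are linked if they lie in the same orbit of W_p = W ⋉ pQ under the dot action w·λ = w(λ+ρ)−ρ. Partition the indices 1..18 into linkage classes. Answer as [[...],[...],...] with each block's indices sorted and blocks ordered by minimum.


D_5 Cartan matrix, 5 simple roots permuted; ρ=(1,1,1,1,1).

Alcove-folded reps (p=23, 18 weights, presented ϖ-order):

  [1] (2, 0, 10, 0, 4);  [2] (6, 3, 2, 1, 2);  [3] (3, 1, 2, 2, 7);  [4] (2, 0, 10, 0, 4);  [5] (6, 3, 2, 1, 2);  [6] (2, 1, 5, 1, 5);  [7] (2, 1, 5, 1, 5);  [8] (3, 1, 2, 2, 7);  [9] (6, 3, 2, 1, 2);  [10] (2, 1, 5, 1, 5);  [11] (2, 0, 10, 0, 4);  [12] (1, 2, 3, 7, 1);  [13] (2, 0, 10, 0, 4);  [14] (2, 1, 5, 1, 5);  [15] (3, 1, 2, 2, 7);  [16] (6, 3, 2, 1, 2);  [17] (2, 0, 10, 0, 4);  [18] (2, 1, 5, 1, 5)

These 18 weights hit 5 W_23-dot-orbits; sizes (5, 4, 3, 5, 1):

[[1, 4, 11, 13, 17], [2, 5, 9, 16], [3, 8, 15], [6, 7, 10, 14, 18], [12]]


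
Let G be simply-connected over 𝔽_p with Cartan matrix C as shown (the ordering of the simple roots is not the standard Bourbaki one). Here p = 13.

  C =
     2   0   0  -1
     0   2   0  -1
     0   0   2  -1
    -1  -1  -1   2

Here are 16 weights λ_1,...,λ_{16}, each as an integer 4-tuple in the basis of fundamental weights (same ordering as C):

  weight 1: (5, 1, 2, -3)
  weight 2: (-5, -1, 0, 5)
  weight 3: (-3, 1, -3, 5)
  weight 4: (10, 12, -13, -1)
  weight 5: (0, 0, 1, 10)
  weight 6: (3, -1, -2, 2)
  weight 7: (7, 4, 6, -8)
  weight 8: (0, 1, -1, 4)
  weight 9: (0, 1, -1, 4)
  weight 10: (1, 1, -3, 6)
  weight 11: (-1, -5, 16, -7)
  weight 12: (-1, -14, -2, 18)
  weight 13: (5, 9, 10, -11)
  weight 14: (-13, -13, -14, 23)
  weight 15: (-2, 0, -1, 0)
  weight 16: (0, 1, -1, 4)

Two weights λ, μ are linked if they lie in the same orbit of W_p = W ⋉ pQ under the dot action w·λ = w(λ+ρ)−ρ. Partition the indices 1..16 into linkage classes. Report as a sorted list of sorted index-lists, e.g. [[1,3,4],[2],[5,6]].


Cartan matrix: type D_4 (|W|=192); un-permuting the 4 rows.

Ā_13 reps of the 16 weights (D_4, coords as presented):

  λ_1 → (4, 0, 1, 2);  λ_2 → (4, 0, 1, 2);  λ_3 → (2, 2, 2, 2);  λ_4 → (1, 1, 0, 0);  λ_5 → (1, 1, 0, 0);  λ_6 → (4, 0, 1, 2);  λ_7 → (1, 2, 0, 5);  λ_8 → (1, 2, 0, 5);  λ_9 → (1, 2, 0, 5);  λ_10 → (2, 2, 2, 2);  λ_11 → (4, 0, 1, 2);  λ_12 → (1, 2, 0, 5);  λ_13 → (4, 0, 1, 2);  λ_14 → (1, 1, 0, 0);  λ_15 → (1, 1, 0, 0);  λ_16 → (1, 2, 0, 5)

Linkage partition of the 16 weights (4 classes, p=13):

[[1, 2, 6, 11, 13], [3, 10], [4, 5, 14, 15], [7, 8, 9, 12, 16]]


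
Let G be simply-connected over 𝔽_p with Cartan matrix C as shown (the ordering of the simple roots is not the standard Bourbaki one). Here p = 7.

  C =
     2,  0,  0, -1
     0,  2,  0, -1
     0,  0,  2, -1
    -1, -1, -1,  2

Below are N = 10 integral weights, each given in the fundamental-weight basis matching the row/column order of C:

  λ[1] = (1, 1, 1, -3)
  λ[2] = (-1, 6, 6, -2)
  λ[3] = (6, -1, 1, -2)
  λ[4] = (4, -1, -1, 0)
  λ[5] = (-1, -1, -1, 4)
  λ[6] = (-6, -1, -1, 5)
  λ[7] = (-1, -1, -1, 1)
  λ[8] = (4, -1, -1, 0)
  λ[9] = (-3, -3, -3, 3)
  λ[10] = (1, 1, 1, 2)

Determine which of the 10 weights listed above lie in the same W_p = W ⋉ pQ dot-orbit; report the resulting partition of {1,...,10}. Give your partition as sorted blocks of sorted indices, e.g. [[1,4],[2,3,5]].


D_4 Cartan matrix, 4 simple roots permuted; ρ=(1,1,1,1).

λ_j+ρ reflected into Ā_7 (⟨·,θ^∨⟩≤7); 4-tuples as given:

  λ_1+ρ ↦ (0, 0, 0, 2)
  λ_2+ρ ↦ (5, 0, 0, 1)
  λ_3+ρ ↦ (5, 0, 0, 1)
  λ_4+ρ ↦ (5, 0, 0, 1)
  λ_5+ρ ↦ (0, 0, 0, 2)
  λ_6+ρ ↦ (5, 0, 0, 1)
  λ_7+ρ ↦ (0, 0, 0, 2)
  λ_8+ρ ↦ (5, 0, 0, 1)
  λ_9+ρ ↦ (0, 0, 0, 2)
  λ_10+ρ ↦ (0, 0, 0, 2)

2 distinct reps among the 10 weights ⇒ 2 W_7-linkage classes:

[[1, 5, 7, 9, 10], [2, 3, 4, 6, 8]]


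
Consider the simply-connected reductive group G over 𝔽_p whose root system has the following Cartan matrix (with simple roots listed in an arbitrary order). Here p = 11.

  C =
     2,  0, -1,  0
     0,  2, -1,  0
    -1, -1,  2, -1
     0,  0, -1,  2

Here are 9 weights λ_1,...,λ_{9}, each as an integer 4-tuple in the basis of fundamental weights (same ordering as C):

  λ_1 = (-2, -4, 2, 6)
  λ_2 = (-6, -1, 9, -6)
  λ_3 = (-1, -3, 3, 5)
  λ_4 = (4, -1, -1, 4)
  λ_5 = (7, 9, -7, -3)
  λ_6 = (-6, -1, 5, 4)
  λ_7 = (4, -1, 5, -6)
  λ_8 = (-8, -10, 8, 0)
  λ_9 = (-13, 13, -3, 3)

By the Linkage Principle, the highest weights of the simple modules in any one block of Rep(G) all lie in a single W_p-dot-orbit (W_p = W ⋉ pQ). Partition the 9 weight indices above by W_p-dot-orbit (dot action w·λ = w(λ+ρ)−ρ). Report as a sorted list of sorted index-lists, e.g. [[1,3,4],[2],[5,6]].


Root system D_4: the 4×4 matrix C matches after relabeling.

λ_j+ρ reflected into Ā_11 (⟨·,θ^∨⟩≤11); 4-tuples as given:

  λ_1 → (0, 2, 1, 6) · λ_2 → (5, 0, 0, 5) · λ_3 → (0, 2, 1, 6) · λ_4 → (5, 0, 0, 5) · λ_5 → (0, 2, 1, 6) · λ_6 → (5, 0, 0, 5) · λ_7 → (5, 0, 0, 5) · λ_8 → (0, 2, 1, 6) · λ_9 → (0, 2, 1, 6)

Linkage partition of the 9 weights (2 classes, p=11):

[[1, 3, 5, 8, 9], [2, 4, 6, 7]]


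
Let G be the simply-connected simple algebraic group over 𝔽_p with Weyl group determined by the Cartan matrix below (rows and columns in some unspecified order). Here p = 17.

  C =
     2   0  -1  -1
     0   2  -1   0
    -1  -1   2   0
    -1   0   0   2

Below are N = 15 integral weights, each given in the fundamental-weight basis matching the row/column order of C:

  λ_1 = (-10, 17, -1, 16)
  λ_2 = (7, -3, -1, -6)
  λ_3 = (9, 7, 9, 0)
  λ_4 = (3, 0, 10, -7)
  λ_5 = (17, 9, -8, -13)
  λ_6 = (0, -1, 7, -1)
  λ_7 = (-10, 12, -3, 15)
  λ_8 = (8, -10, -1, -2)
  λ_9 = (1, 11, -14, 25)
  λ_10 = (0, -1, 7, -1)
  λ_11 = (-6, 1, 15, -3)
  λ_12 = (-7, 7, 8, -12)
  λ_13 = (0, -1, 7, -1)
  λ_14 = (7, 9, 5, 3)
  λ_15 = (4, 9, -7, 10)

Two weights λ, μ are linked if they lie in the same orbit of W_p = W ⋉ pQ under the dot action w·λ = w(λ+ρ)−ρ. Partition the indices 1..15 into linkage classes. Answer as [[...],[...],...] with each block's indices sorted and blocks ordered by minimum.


Cartan matrix: type A_4 (|W|=120); un-permuting the 4 rows.

λ_j+ρ reflected into Ā_17 (⟨·,θ^∨⟩≤17); 4-tuples as given:

  λ_1+ρ ↦ (1, 0, 8, 0);  λ_2+ρ ↦ (1, 0, 2, 5);  λ_3+ρ ↦ (1, 1, 5, 7);  λ_4+ρ ↦ (2, 1, 9, 4);  λ_5+ρ ↦ (1, 1, 5, 7);  λ_6+ρ ↦ (1, 0, 8, 0);  λ_7+ρ ↦ (2, 1, 9, 4);  λ_8+ρ ↦ (1, 0, 8, 0);  λ_9+ρ ↦ (2, 1, 9, 4);  λ_10+ρ ↦ (1, 0, 8, 0);  λ_11+ρ ↦ (2, 1, 9, 4);  λ_12+ρ ↦ (3, 0, 8, 6);  λ_13+ρ ↦ (1, 0, 8, 0);  λ_14+ρ ↦ (1, 1, 5, 7);  λ_15+ρ ↦ (1, 1, 5, 7)

Grouping the 15 weights by Ā_17-representative: 5 linkage classes.

[[1, 6, 8, 10, 13], [2], [3, 5, 14, 15], [4, 7, 9, 11], [12]]


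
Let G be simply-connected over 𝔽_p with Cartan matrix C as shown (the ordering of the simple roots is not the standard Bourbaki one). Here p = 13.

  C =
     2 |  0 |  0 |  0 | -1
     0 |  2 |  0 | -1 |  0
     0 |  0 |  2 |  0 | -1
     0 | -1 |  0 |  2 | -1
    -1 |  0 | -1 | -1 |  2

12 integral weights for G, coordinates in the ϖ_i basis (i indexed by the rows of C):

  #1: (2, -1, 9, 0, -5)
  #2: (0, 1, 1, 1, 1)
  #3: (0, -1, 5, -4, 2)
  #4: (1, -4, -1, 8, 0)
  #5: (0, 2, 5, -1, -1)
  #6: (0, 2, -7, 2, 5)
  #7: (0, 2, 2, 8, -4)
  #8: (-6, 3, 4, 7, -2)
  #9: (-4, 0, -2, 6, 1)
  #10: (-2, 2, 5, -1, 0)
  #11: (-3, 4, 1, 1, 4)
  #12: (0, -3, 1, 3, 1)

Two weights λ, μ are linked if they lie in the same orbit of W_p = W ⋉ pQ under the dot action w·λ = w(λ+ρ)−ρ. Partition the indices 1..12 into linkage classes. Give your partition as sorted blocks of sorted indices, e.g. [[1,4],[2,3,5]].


Root system D_5: the 5×5 matrix C matches after relabeling.

Ā_13 reps of the 12 weights (D_5, coords as presented):

    λ_1+ρ ↦ (1, 3, 6, 0, 0)
    λ_2+ρ ↦ (1, 2, 2, 2, 2)
    λ_3+ρ ↦ (1, 3, 6, 0, 0)
    λ_4+ρ ↦ (2, 3, 0, 0, 1)
    λ_5+ρ ↦ (1, 3, 6, 0, 0)
    λ_6+ρ ↦ (1, 3, 6, 0, 0)
    λ_7+ρ ↦ (2, 3, 0, 0, 1)
    λ_8+ρ ↦ (1, 1, 1, 3, 1)
    λ_9+ρ ↦ (1, 1, 1, 3, 1)
    λ_10+ρ ↦ (1, 3, 6, 0, 0)
    λ_11+ρ ↦ (1, 1, 1, 3, 1)
    λ_12+ρ ↦ (1, 2, 2, 2, 2)

4 distinct reps among the 12 weights ⇒ 4 W_13-linkage classes:

[[1, 3, 5, 6, 10], [2, 12], [4, 7], [8, 9, 11]]


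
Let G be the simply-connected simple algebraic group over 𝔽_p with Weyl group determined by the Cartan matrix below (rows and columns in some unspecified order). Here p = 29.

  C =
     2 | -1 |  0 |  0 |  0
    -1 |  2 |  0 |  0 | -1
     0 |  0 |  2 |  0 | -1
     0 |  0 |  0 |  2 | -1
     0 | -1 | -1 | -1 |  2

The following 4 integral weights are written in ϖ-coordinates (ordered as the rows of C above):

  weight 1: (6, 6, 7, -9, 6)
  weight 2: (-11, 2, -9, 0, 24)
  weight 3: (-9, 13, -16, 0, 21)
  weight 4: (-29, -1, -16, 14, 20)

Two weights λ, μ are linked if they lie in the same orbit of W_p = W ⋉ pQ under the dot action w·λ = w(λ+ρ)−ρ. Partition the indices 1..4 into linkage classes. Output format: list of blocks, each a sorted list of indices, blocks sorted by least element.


C ↔ D_5 under row/col permutation; |W(D_5)| = 1920.

λ_j+ρ reflected into Ā_29 (⟨·,θ^∨⟩≤29); 5-tuples as given:

    1: (7, 0, 7, 7, 1)
    2: (7, 3, 8, 1, 0)
    3: (7, 0, 7, 7, 1)
    4: (7, 0, 7, 7, 1)

2 distinct reps among the 4 weights ⇒ 2 W_29-linkage classes:

[[1, 3, 4], [2]]


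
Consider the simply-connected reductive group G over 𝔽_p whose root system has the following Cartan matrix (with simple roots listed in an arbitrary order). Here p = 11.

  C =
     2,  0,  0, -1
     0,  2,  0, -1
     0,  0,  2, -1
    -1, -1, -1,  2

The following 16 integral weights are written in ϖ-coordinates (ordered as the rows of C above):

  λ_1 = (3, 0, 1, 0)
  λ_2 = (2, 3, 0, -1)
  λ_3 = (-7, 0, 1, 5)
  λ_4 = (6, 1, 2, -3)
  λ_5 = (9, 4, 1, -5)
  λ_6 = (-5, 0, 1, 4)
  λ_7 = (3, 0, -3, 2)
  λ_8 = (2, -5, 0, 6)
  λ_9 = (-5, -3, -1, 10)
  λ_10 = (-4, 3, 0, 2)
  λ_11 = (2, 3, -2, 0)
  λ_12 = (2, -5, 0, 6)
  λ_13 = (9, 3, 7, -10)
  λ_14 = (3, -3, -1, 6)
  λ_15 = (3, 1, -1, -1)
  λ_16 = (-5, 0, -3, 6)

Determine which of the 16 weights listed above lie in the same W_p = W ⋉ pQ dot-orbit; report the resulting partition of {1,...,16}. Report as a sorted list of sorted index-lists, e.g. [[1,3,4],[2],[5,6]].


Root system D_4: the 4×4 matrix C matches after relabeling.

Each λ_j+ρ reduced to Ā_11; 4-tuples below use C's row order:

    1: (4, 1, 2, 1)
    2: (3, 4, 1, 0)
    3: (6, 1, 2, 0)
    4: (5, 0, 1, 2)
    5: (6, 1, 2, 0)
    6: (4, 1, 2, 1)
    7: (4, 1, 2, 1)
    8: (3, 4, 1, 0)
    9: (4, 2, 0, 0)
    10: (3, 4, 1, 0)
    11: (3, 4, 1, 0)
    12: (3, 4, 1, 0)
    13: (1, 5, 1, 1)
    14: (4, 2, 0, 0)
    15: (4, 2, 0, 0)
    16: (4, 1, 2, 1)

These 16 weights hit 6 W_11-dot-orbits; sizes (4, 5, 2, 1, 3, 1):

[[1, 6, 7, 16], [2, 8, 10, 11, 12], [3, 5], [4], [9, 14, 15], [13]]


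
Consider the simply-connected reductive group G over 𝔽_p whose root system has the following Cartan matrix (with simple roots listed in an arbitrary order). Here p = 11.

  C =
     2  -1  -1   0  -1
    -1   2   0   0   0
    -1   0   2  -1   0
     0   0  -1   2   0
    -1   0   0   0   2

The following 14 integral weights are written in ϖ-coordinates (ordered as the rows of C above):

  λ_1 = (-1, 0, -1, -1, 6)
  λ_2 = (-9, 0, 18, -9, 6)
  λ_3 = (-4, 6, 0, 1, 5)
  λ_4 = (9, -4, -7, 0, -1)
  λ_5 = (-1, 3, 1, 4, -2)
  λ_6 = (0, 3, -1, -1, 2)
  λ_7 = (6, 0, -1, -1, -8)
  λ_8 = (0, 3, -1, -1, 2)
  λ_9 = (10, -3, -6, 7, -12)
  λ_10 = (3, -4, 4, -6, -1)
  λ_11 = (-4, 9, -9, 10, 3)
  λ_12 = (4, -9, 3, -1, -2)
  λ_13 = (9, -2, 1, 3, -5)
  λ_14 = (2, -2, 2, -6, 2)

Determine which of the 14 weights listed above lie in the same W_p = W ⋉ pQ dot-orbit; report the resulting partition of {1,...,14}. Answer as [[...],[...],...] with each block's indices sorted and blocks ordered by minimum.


D_5 Cartan matrix, 5 simple roots permuted; ρ=(1,1,1,1,1).

λ_j+ρ reflected into Ā_11 (⟨·,θ^∨⟩≤11); 5-tuples as given:

  λ_1 → (0, 1, 0, 0, 7)
  λ_2 → (0, 1, 0, 0, 7)
  λ_3 → (1, 4, 0, 0, 3)
  λ_4 → (1, 3, 0, 5, 0)
  λ_5 → (1, 3, 0, 5, 0)
  λ_6 → (1, 4, 0, 0, 3)
  λ_7 → (0, 1, 0, 0, 7)
  λ_8 → (1, 4, 0, 0, 3)
  λ_9 → (1, 4, 0, 0, 3)
  λ_10 → (1, 3, 0, 5, 0)
  λ_11 → (0, 1, 0, 0, 7)
  λ_12 → (1, 4, 0, 0, 3)
  λ_13 → (1, 3, 0, 5, 0)
  λ_14 → (0, 1, 2, 3, 3)

Grouping the 14 weights by Ā_11-representative: 4 linkage classes.

[[1, 2, 7, 11], [3, 6, 8, 9, 12], [4, 5, 10, 13], [14]]


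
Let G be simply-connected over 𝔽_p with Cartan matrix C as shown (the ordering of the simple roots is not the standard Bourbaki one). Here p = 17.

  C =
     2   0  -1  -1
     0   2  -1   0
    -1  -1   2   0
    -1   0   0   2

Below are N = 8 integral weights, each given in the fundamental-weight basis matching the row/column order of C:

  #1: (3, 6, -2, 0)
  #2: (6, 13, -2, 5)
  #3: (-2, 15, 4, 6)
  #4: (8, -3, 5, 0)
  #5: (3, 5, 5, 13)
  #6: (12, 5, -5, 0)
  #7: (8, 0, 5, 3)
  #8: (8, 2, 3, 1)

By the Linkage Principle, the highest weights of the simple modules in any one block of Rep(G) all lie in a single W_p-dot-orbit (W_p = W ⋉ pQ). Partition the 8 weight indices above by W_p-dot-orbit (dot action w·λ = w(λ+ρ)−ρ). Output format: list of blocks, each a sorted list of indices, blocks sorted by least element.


C ↔ A_4 under row/col permutation; |W(A_4)| = 120.

W_17-reps of the 8 weights in Ā_17 (same 4-coord order as C):

  [1] (3, 6, 1, 1);  [2] (3, 4, 1, 3);  [3] (3, 6, 1, 1);  [4] (9, 2, 4, 1);  [5] (3, 6, 1, 1);  [6] (9, 2, 4, 1);  [7] (9, 2, 4, 1);  [8] (9, 2, 4, 1)

The 8 indices split into 3 linkage classes (same alcove rep ⇔ same W_17-dot-orbit):

[[1, 3, 5], [2], [4, 6, 7, 8]]


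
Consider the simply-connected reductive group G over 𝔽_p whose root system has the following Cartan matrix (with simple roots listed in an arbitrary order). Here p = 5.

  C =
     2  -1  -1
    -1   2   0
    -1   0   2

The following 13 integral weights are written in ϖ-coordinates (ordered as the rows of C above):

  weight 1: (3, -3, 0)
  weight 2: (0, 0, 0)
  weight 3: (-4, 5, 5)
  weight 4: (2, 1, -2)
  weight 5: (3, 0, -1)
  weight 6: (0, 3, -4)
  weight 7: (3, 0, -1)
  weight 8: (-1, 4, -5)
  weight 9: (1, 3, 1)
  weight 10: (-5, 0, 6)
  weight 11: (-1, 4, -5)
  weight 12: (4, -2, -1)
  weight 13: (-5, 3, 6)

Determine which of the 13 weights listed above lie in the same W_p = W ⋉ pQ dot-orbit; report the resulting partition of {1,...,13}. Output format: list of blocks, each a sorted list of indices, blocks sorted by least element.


C ↔ A_3 under row/col permutation; |W(A_3)| = 24.

Alcove-folded reps (p=5, 13 weights, presented ϖ-order):

    1: (2, 2, 1)
    2: (1, 1, 1)
    3: (1, 1, 1)
    4: (2, 2, 1)
    5: (4, 1, 0)
    6: (2, 2, 1)
    7: (4, 1, 0)
    8: (4, 1, 0)
    9: (1, 1, 1)
    10: (1, 1, 1)
    11: (4, 1, 0)
    12: (4, 1, 0)
    13: (2, 2, 1)

The 13 indices split into 3 linkage classes (same alcove rep ⇔ same W_5-dot-orbit):

[[1, 4, 6, 13], [2, 3, 9, 10], [5, 7, 8, 11, 12]]


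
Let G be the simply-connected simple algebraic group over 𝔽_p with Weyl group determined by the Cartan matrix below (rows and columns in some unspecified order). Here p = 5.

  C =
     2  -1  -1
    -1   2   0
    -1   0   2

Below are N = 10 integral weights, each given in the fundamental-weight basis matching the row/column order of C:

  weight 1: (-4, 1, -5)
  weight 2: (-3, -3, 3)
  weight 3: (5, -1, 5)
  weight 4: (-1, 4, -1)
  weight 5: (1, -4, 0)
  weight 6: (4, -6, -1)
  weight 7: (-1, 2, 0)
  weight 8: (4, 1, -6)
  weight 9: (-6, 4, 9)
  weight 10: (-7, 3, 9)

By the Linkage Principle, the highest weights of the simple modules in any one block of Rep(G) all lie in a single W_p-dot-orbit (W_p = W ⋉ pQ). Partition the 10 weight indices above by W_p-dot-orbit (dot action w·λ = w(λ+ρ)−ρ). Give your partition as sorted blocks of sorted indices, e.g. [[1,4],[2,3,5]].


A_3 Cartan matrix, 3 simple roots permuted; ρ=(1,1,1).

Folding the 10 weights λ_j+ρ into Ā_5 (reps in the given 3-coord order):

  [1] (1, 2, 0) · [2] (2, 2, 0) · [3] (0, 3, 1) · [4] (0, 5, 0) · [5] (1, 2, 0) · [6] (0, 5, 0) · [7] (0, 3, 1) · [8] (0, 0, 3) · [9] (0, 5, 0) · [10] (0, 3, 1)

These 10 weights hit 5 W_5-dot-orbits; sizes (2, 1, 3, 3, 1):

[[1, 5], [2], [3, 7, 10], [4, 6, 9], [8]]


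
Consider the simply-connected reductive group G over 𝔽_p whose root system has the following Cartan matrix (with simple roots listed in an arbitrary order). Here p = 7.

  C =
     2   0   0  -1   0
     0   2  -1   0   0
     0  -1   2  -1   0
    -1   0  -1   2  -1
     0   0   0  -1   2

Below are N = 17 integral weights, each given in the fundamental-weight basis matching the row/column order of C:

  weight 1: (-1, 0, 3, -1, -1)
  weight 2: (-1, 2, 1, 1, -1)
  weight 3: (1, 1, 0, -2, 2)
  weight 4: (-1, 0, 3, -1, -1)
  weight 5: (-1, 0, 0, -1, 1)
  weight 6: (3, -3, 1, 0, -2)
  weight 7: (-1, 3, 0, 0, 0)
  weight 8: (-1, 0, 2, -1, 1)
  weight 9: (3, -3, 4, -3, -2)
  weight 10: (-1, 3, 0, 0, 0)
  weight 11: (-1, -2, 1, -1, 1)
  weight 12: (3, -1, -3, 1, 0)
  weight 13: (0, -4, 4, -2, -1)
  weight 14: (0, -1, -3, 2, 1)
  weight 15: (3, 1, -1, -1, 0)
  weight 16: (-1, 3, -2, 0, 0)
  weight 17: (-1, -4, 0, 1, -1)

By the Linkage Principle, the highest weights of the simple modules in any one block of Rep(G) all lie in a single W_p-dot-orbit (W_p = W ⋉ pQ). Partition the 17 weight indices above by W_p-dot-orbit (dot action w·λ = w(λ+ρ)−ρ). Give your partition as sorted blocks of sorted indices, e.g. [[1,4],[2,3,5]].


D_5 Cartan matrix, 5 simple roots permuted; ρ=(1,1,1,1,1).

Alcove-folded reps (p=7, 17 weights, presented ϖ-order):

    λ_1+ρ ↦ (0, 1, 2, 0, 0)
    λ_2+ρ ↦ (0, 1, 2, 0, 0)
    λ_3+ρ ↦ (1, 2, 0, 1, 2)
    λ_4+ρ ↦ (0, 1, 2, 0, 0)
    λ_5+ρ ↦ (0, 1, 1, 0, 2)
    λ_6+ρ ↦ (4, 2, 0, 0, 1)
    λ_7+ρ ↦ (0, 3, 1, 0, 1)
    λ_8+ρ ↦ (0, 1, 1, 0, 2)
    λ_9+ρ ↦ (1, 2, 0, 1, 2)
    λ_10+ρ ↦ (0, 3, 1, 0, 1)
    λ_11+ρ ↦ (0, 1, 1, 0, 2)
    λ_12+ρ ↦ (4, 2, 0, 0, 1)
    λ_13+ρ ↦ (0, 3, 1, 0, 1)
    λ_14+ρ ↦ (1, 2, 0, 1, 2)
    λ_15+ρ ↦ (4, 2, 0, 0, 1)
    λ_16+ρ ↦ (0, 3, 1, 0, 1)
    λ_17+ρ ↦ (0, 1, 2, 0, 0)

Partition of {1..17} into 5 W_7-dot-orbits:

[[1, 2, 4, 17], [3, 9, 14], [5, 8, 11], [6, 12, 15], [7, 10, 13, 16]]
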